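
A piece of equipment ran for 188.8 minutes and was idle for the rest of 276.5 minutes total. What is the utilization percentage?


Utilization = busy / total × 100
= 188.8 / 276.5 × 100
= 68.3%


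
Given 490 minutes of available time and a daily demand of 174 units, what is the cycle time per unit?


Cycle time = available time / demand
= 490 / 174
= 2.82 min/unit


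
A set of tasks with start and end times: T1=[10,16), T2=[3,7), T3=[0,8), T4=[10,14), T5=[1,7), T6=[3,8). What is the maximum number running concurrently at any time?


Check each time point for overlaps:
  t=3: 4 tasks active (T2, T3, T5, T6)
Max concurrent = 4


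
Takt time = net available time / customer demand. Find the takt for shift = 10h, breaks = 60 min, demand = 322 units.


Available = 10×60 - 60 = 540 min
Takt time = 540 / 322
= 1.68 min/unit


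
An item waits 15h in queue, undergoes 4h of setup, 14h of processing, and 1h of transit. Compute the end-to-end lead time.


Lead time = queue + setup + processing + transit
= 15 + 4 + 14 + 1
= 34 hours


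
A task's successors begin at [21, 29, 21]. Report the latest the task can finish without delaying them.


LF = min of all successor start times
Successors start at: [21, 29, 21]
LF = min(21, 29, 21)
= 21


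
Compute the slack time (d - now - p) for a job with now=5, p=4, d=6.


Slack = due - current_time - processing
= 6 - 5 - 4
= -3


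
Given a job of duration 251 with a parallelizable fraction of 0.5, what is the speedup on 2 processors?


Amdahl's law: T_p = T × ((1-p) + p/N)
= 251 × ((1-0.5) + 0.5/2)
= 251 × (0.50 + 0.2500)
= 251 × 0.7500
= 188.25
Speedup = 251/188.25
= 1.33×


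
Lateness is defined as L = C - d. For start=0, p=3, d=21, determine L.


Completion = 0 + 3 = 3
Lateness = C - d = 3 - 21
= -18


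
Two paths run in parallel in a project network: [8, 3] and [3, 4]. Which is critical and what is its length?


Path A: 8 + 3 = 11
Path B: 3 + 4 = 7
Critical path = longest = max(11, 7)
= 11 (Path A)


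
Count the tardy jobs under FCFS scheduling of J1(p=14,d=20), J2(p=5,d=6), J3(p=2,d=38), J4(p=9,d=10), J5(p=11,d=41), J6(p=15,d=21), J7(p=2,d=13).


Completion vs due date:
  J1: C=14, d=20 → on time
  J2: C=19, d=6 → TARDY
  J3: C=21, d=38 → on time
  J4: C=30, d=10 → TARDY
  J5: C=41, d=41 → on time
  J6: C=56, d=21 → TARDY
  J7: C=58, d=13 → TARDY
Tardy jobs: J2, J4, J6, J7
Count = 4


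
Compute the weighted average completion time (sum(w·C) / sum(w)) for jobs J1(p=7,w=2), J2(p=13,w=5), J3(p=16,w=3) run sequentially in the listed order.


Completion times:
  J1: C=7, w×C=2×7=14
  J2: C=20, w×C=5×20=100
  J3: C=36, w×C=3×36=108
Sum w×C = 222
Sum w = 10
Weighted avg = 222/10
= 22.20


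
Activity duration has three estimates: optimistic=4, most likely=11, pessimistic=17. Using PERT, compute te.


te = (o + 4m + p) / 6
= (4 + 4×11 + 17) / 6
= (4 + 44 + 17) / 6
= 65 / 6
= 10.83


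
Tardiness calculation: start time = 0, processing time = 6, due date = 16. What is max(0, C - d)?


Completion = start + processing = 0 + 6 = 6
Tardiness = max(0, C - d) = max(0, 6 - 16)
= max(0, -10)
= 0


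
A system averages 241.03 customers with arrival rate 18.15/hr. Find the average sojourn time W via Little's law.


Little's law: L = λW → W = L / λ
= 241.03 / 18.15
= 13.28 hours


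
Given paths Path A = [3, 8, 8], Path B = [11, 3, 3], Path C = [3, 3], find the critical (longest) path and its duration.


Path A: 3 + 8 + 8 = 19
Path B: 11 + 3 + 3 = 17
Path C: 3 + 3 = 6
Critical path = longest = max(19, 17, 6)
= 19 (Path A)


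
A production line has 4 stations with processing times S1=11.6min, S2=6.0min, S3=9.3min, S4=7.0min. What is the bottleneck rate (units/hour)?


Bottleneck = longest station time
Station times: [11.6, 6.0, 9.3, 7.0]
Max = 11.6 min
Rate = 60 / 11.6
= 5.17 units/hour (bottleneck: 11.6min)


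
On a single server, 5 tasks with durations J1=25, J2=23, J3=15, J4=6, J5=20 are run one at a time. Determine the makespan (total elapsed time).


Sequential makespan: sum all processing times
= 25 + 23 + 15 + 6 + 20
= 89 time units


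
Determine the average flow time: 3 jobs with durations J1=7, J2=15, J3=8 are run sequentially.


Completion times:
  J1: completes at 7
  J2: completes at 22
  J3: completes at 30
Sum = 59
Average = 59/3
= 19.67


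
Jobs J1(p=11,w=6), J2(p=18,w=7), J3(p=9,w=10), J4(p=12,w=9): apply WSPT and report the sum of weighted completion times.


WSPT order (by p/w): J3 → J4 → J1 → J2
  J3: C=9, w·C=10×9=90
  J4: C=21, w·C=9×21=189
  J1: C=32, w·C=6×32=192
  J2: C=50, w·C=7×50=350
Σ w·C = 821
= 821


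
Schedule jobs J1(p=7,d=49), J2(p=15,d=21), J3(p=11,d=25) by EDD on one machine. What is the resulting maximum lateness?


EDD order: J2 → J3 → J1
Completion and lateness:
  J2: C=15, d=21, L=15-21=-6
  J3: C=26, d=25, L=26-25=1
  J1: C=33, d=49, L=33-49=-16
Lmax = max(-6, 1, -16)
= 1


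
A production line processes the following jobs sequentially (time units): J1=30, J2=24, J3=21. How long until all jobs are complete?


Sequential makespan: sum all processing times
= 30 + 24 + 21
= 75 time units


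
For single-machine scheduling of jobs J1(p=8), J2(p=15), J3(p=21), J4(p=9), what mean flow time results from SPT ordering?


SPT order: J1 → J4 → J2 → J3
Completion times:
  J1: C=8
  J4: C=17
  J2: C=32
  J3: C=53
Sum = 110, n = 4
Mean flow = 110/4
= 27.50


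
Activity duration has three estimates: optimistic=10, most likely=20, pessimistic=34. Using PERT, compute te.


te = (o + 4m + p) / 6
= (10 + 4×20 + 34) / 6
= (10 + 80 + 34) / 6
= 124 / 6
= 20.67


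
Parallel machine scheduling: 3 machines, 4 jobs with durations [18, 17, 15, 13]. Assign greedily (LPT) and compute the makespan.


Jobs (LPT sorted): [18, 17, 15, 13]
Machines: 3
  J=18 → Machine 1 (load: 0+18=18)
  J=17 → Machine 2 (load: 0+17=17)
  J=15 → Machine 3 (load: 0+15=15)
  J=13 → Machine 3 (load: 15+13=28)
Machine loads: [18, 17, 28]
Makespan = max = 28 time units


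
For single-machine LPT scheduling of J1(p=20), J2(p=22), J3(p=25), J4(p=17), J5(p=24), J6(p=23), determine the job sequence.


LPT: sort by longest processing time first
  J3: p=25
  J5: p=24
  J6: p=23
  J2: p=22
  J1: p=20
  J4: p=17
Order: J3 → J5 → J6 → J2 → J1 → J4


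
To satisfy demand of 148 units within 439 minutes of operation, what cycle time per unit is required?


Cycle time = available time / demand
= 439 / 148
= 2.97 min/unit


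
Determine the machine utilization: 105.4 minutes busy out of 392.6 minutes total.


Utilization = busy / total × 100
= 105.4 / 392.6 × 100
= 26.8%


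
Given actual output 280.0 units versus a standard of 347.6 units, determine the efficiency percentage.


Efficiency = (actual / standard) × 100
= (280.0 / 347.6) × 100
= 80.6%


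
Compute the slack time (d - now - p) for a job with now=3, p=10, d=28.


Slack = due - current_time - processing
= 28 - 3 - 10
= 15


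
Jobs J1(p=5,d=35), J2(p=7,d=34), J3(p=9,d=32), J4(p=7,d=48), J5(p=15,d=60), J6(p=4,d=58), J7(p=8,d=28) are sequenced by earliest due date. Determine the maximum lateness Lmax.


EDD order: J7 → J3 → J2 → J1 → J4 → J6 → J5
Completion and lateness:
  J7: C=8, d=28, L=8-28=-20
  J3: C=17, d=32, L=17-32=-15
  J2: C=24, d=34, L=24-34=-10
  J1: C=29, d=35, L=29-35=-6
  J4: C=36, d=48, L=36-48=-12
  J6: C=40, d=58, L=40-58=-18
  J5: C=55, d=60, L=55-60=-5
Lmax = max(-20, -15, -10, -6, -12, -18, -5)
= -5


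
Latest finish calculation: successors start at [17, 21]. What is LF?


LF = min of all successor start times
Successors start at: [17, 21]
LF = min(17, 21)
= 17


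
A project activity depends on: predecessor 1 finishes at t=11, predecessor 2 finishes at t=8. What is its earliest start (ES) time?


ES = max of all predecessor completion times
Predecessors: [11, 8]
ES = max(11, 8)
= 11


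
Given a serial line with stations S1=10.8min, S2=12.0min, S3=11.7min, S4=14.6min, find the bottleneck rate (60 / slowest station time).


Bottleneck = longest station time
Station times: [10.8, 12.0, 11.7, 14.6]
Max = 14.6 min
Rate = 60 / 14.6
= 4.11 units/hour (bottleneck: 14.6min)


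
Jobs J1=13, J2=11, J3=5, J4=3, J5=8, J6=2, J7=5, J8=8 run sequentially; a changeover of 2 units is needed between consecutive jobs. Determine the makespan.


Makespan = Σ processing + (n-1) × setup
= (13 + 11 + 5 + 3 + 8 + 2 + 5 + 8) + (8-1)×2
= 55 + 14
= 69 time units


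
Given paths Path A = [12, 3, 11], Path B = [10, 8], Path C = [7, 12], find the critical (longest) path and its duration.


Path A: 12 + 3 + 11 = 26
Path B: 10 + 8 = 18
Path C: 7 + 12 = 19
Critical path = longest = max(26, 18, 19)
= 26 (Path A)


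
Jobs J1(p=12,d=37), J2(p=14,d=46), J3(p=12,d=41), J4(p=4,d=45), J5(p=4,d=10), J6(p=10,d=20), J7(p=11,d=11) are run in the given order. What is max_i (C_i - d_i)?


Lateness per job (L = C - d):
  J1: C=12, d=37, L=-25
  J2: C=26, d=46, L=-20
  J3: C=38, d=41, L=-3
  J4: C=42, d=45, L=-3
  J5: C=46, d=10, L=36
  J6: C=56, d=20, L=36
  J7: C=67, d=11, L=56
Lmax = max(-25, -20, -3, -3, 36, 36, 56)
= 56


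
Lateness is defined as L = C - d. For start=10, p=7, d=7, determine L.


Completion = 10 + 7 = 17
Lateness = C - d = 17 - 7
= 10


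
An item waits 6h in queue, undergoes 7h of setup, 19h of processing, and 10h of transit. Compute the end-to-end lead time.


Lead time = queue + setup + processing + transit
= 6 + 7 + 19 + 10
= 42 hours


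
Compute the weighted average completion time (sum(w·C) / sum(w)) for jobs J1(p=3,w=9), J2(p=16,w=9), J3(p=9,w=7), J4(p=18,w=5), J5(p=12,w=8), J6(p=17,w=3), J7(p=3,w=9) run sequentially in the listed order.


Completion times:
  J1: C=3, w×C=9×3=27
  J2: C=19, w×C=9×19=171
  J3: C=28, w×C=7×28=196
  J4: C=46, w×C=5×46=230
  J5: C=58, w×C=8×58=464
  J6: C=75, w×C=3×75=225
  J7: C=78, w×C=9×78=702
Sum w×C = 2015
Sum w = 50
Weighted avg = 2015/50
= 40.30


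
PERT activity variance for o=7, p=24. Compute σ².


σ² = ((p - o) / 6)² = (p - o)² / 36
= (24 - 7)² / 36
= 17² / 36
= 289 / 36
= 8.0278


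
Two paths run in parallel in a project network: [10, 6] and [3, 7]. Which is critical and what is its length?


Path A: 10 + 6 = 16
Path B: 3 + 7 = 10
Critical path = longest = max(16, 10)
= 16 (Path A)


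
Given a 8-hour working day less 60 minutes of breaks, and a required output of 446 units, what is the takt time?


Available = 8×60 - 60 = 420 min
Takt time = 420 / 446
= 0.94 min/unit


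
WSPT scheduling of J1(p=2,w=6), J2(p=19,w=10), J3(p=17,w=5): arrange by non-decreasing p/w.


WSPT (Smith's rule): sort by p/w ascending
  J1: p/w = 2/6 = 0.333
  J2: p/w = 19/10 = 1.900
  J3: p/w = 17/5 = 3.400
Order: J1 → J2 → J3


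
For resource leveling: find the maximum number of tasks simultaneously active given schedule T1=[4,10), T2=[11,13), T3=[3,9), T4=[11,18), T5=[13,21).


Check each time point for overlaps:
  t=4: 2 tasks active (T1, T3)
Max concurrent = 2


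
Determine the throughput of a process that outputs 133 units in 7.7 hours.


Throughput = units / time
= 133 / 7.7
= 17.3 units/hour


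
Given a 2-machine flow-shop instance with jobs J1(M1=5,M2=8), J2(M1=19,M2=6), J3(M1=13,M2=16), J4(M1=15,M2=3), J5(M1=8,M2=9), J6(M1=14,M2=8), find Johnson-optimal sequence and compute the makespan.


Johnson's rule:
Group 1 (M1≤M2, sort by M1): ['J1', 'J5', 'J3']
Group 2 (M1>M2, sort desc M2): ['J6', 'J2', 'J4']
Sequence: J1 → J5 → J3 → J6 → J2 → J4
Makespan calculation:
  J1: M1 done=5, M2 done=13
  J5: M1 done=13, M2 done=22
  J3: M1 done=26, M2 done=42
  J6: M1 done=40, M2 done=50
  J2: M1 done=59, M2 done=65
  J4: M1 done=74, M2 done=77
= Sequence: J1 → J5 → J3 → J6 → J2 → J4, Makespan: 77


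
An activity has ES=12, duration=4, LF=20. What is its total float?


EF = ES + duration = 12 + 4 = 16
LS = LF - duration = 20 - 4 = 16
Total Float = LF - EF = 20 - 16
(or LS - ES = 16 - 12)
= 4


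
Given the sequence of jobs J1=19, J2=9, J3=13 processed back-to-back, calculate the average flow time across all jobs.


Completion times:
  J1: completes at 19
  J2: completes at 28
  J3: completes at 41
Sum = 88
Average = 88/3
= 29.33


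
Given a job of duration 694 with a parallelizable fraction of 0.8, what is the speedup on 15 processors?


Amdahl's law: T_p = T × ((1-p) + p/N)
= 694 × ((1-0.8) + 0.8/15)
= 694 × (0.20 + 0.0533)
= 694 × 0.2533
= 175.81
Speedup = 694/175.81
= 3.95×


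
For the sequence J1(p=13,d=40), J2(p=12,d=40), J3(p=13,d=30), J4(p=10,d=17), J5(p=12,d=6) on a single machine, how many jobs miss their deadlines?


Completion vs due date:
  J1: C=13, d=40 → on time
  J2: C=25, d=40 → on time
  J3: C=38, d=30 → TARDY
  J4: C=48, d=17 → TARDY
  J5: C=60, d=6 → TARDY
Tardy jobs: J3, J4, J5
Count = 3


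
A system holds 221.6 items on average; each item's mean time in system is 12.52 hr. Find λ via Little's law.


Little's law: L = λW → λ = L / W
= 221.6 / 12.52
= 17.70 per hour


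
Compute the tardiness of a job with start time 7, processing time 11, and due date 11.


Completion = start + processing = 7 + 11 = 18
Tardiness = max(0, C - d) = max(0, 18 - 11)
= max(0, 7)
= 7


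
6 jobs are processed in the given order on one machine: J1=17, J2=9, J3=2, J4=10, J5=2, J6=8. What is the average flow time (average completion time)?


Completion times:
  J1: completes at 17
  J2: completes at 26
  J3: completes at 28
  J4: completes at 38
  J5: completes at 40
  J6: completes at 48
Sum = 197
Average = 197/6
= 32.83


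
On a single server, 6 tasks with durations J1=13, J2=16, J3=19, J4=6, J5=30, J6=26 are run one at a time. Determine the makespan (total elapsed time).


Sequential makespan: sum all processing times
= 13 + 16 + 19 + 6 + 30 + 26
= 110 time units


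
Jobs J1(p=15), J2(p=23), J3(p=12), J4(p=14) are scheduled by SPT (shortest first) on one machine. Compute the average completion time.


SPT order: J3 → J4 → J1 → J2
Completion times:
  J3: C=12
  J4: C=26
  J1: C=41
  J2: C=64
Sum = 143, n = 4
Mean flow = 143/4
= 35.75


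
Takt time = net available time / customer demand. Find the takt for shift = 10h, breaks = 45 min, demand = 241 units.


Available = 10×60 - 45 = 555 min
Takt time = 555 / 241
= 2.30 min/unit


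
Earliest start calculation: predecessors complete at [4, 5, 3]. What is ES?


ES = max of all predecessor completion times
Predecessors: [4, 5, 3]
ES = max(4, 5, 3)
= 5


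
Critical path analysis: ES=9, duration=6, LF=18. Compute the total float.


EF = ES + duration = 9 + 6 = 15
LS = LF - duration = 18 - 6 = 12
Total Float = LF - EF = 18 - 15
(or LS - ES = 12 - 9)
= 3


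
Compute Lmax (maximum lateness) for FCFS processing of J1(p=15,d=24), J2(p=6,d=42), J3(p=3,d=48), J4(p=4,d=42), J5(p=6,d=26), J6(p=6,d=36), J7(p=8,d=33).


Lateness per job (L = C - d):
  J1: C=15, d=24, L=-9
  J2: C=21, d=42, L=-21
  J3: C=24, d=48, L=-24
  J4: C=28, d=42, L=-14
  J5: C=34, d=26, L=8
  J6: C=40, d=36, L=4
  J7: C=48, d=33, L=15
Lmax = max(-9, -21, -24, -14, 8, 4, 15)
= 15


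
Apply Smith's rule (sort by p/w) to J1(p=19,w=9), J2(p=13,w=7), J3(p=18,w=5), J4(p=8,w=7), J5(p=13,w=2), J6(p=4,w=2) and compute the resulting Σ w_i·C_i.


WSPT order (by p/w): J4 → J2 → J6 → J1 → J3 → J5
  J4: C=8, w·C=7×8=56
  J2: C=21, w·C=7×21=147
  J6: C=25, w·C=2×25=50
  J1: C=44, w·C=9×44=396
  J3: C=62, w·C=5×62=310
  J5: C=75, w·C=2×75=150
Σ w·C = 1109
= 1109


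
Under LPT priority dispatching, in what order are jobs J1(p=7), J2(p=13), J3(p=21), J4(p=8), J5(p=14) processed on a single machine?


LPT: sort by longest processing time first
  J3: p=21
  J5: p=14
  J2: p=13
  J4: p=8
  J1: p=7
Order: J3 → J5 → J2 → J4 → J1


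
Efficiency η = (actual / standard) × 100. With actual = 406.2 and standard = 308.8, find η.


Efficiency = (actual / standard) × 100
= (406.2 / 308.8) × 100
= 131.5%


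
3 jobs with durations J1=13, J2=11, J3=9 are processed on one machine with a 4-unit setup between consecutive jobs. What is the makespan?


Makespan = Σ processing + (n-1) × setup
= (13 + 11 + 9) + (3-1)×4
= 33 + 8
= 41 time units


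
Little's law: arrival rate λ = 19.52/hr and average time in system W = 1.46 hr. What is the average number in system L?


Little's law: L = λ × W
= 19.52 × 1.46
= 28.50


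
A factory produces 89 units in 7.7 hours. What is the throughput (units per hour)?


Throughput = units / time
= 89 / 7.7
= 11.6 units/hour


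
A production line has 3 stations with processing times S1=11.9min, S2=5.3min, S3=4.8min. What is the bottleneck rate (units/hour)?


Bottleneck = longest station time
Station times: [11.9, 5.3, 4.8]
Max = 11.9 min
Rate = 60 / 11.9
= 5.04 units/hour (bottleneck: 11.9min)


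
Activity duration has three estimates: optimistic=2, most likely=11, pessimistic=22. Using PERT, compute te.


te = (o + 4m + p) / 6
= (2 + 4×11 + 22) / 6
= (2 + 44 + 22) / 6
= 68 / 6
= 11.33


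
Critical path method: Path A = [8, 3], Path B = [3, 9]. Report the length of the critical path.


Path A: 8 + 3 = 11
Path B: 3 + 9 = 12
Critical path = longest = max(11, 12)
= 12 (Path B)


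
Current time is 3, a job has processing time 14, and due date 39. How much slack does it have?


Slack = due - current_time - processing
= 39 - 3 - 14
= 22


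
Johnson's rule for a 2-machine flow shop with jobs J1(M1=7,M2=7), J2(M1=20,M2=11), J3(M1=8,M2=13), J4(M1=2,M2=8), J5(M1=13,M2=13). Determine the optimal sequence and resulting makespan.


Johnson's rule:
Group 1 (M1≤M2, sort by M1): ['J4', 'J1', 'J3', 'J5']
Group 2 (M1>M2, sort desc M2): ['J2']
Sequence: J4 → J1 → J3 → J5 → J2
Makespan calculation:
  J4: M1 done=2, M2 done=10
  J1: M1 done=9, M2 done=17
  J3: M1 done=17, M2 done=30
  J5: M1 done=30, M2 done=43
  J2: M1 done=50, M2 done=61
= Sequence: J4 → J1 → J3 → J5 → J2, Makespan: 61


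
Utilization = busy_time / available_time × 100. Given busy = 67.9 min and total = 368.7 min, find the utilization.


Utilization = busy / total × 100
= 67.9 / 368.7 × 100
= 18.4%


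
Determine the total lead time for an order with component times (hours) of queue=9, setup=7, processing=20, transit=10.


Lead time = queue + setup + processing + transit
= 9 + 7 + 20 + 10
= 46 hours


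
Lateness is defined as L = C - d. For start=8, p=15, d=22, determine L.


Completion = 8 + 15 = 23
Lateness = C - d = 23 - 22
= 1


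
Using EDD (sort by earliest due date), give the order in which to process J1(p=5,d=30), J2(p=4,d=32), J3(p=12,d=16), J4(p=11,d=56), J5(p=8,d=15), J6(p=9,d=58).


EDD: sort by earliest due date
  J5: d=15, p=8
  J3: d=16, p=12
  J1: d=30, p=5
  J2: d=32, p=4
  J4: d=56, p=11
  J6: d=58, p=9
Order: J5 → J3 → J1 → J2 → J4 → J6


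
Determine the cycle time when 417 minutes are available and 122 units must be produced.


Cycle time = available time / demand
= 417 / 122
= 3.42 min/unit


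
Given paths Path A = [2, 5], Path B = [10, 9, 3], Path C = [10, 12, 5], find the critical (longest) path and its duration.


Path A: 2 + 5 = 7
Path B: 10 + 9 + 3 = 22
Path C: 10 + 12 + 5 = 27
Critical path = longest = max(7, 22, 27)
= 27 (Path C)


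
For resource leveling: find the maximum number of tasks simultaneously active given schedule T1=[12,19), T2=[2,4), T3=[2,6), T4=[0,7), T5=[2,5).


Check each time point for overlaps:
  t=2: 4 tasks active (T2, T3, T4, T5)
Max concurrent = 4


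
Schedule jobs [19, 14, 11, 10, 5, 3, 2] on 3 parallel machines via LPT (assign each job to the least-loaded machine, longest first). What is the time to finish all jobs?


Jobs (LPT sorted): [19, 14, 11, 10, 5, 3, 2]
Machines: 3
  J=19 → Machine 1 (load: 0+19=19)
  J=14 → Machine 2 (load: 0+14=14)
  J=11 → Machine 3 (load: 0+11=11)
  J=10 → Machine 3 (load: 11+10=21)
  J=5 → Machine 2 (load: 14+5=19)
  J=3 → Machine 1 (load: 19+3=22)
  J=2 → Machine 2 (load: 19+2=21)
Machine loads: [22, 21, 21]
Makespan = max = 22 time units


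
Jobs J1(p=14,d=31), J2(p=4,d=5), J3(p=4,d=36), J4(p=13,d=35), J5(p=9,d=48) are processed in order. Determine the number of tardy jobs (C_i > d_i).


Completion vs due date:
  J1: C=14, d=31 → on time
  J2: C=18, d=5 → TARDY
  J3: C=22, d=36 → on time
  J4: C=35, d=35 → on time
  J5: C=44, d=48 → on time
Tardy jobs: J2
Count = 1


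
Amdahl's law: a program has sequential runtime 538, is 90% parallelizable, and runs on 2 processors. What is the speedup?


Amdahl's law: T_p = T × ((1-p) + p/N)
= 538 × ((1-0.9) + 0.9/2)
= 538 × (0.10 + 0.4500)
= 538 × 0.5500
= 295.90
Speedup = 538/295.90
= 1.82×


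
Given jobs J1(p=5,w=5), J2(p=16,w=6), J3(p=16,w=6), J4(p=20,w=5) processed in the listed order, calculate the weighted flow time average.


Completion times:
  J1: C=5, w×C=5×5=25
  J2: C=21, w×C=6×21=126
  J3: C=37, w×C=6×37=222
  J4: C=57, w×C=5×57=285
Sum w×C = 658
Sum w = 22
Weighted avg = 658/22
= 29.91


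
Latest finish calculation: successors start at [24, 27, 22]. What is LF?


LF = min of all successor start times
Successors start at: [24, 27, 22]
LF = min(24, 27, 22)
= 22


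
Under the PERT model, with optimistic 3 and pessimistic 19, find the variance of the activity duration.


σ² = ((p - o) / 6)² = (p - o)² / 36
= (19 - 3)² / 36
= 16² / 36
= 256 / 36
= 7.1111


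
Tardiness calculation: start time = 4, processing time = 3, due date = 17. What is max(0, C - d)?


Completion = start + processing = 4 + 3 = 7
Tardiness = max(0, C - d) = max(0, 7 - 17)
= max(0, -10)
= 0


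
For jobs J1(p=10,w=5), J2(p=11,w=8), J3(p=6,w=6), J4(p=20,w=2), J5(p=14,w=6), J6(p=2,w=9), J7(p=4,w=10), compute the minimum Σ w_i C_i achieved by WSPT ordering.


WSPT order (by p/w): J6 → J7 → J3 → J2 → J1 → J5 → J4
  J6: C=2, w·C=9×2=18
  J7: C=6, w·C=10×6=60
  J3: C=12, w·C=6×12=72
  J2: C=23, w·C=8×23=184
  J1: C=33, w·C=5×33=165
  J5: C=47, w·C=6×47=282
  J4: C=67, w·C=2×67=134
Σ w·C = 915
= 915


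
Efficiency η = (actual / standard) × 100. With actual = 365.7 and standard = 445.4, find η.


Efficiency = (actual / standard) × 100
= (365.7 / 445.4) × 100
= 82.1%


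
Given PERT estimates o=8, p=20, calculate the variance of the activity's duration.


σ² = ((p - o) / 6)² = (p - o)² / 36
= (20 - 8)² / 36
= 12² / 36
= 144 / 36
= 4.0000


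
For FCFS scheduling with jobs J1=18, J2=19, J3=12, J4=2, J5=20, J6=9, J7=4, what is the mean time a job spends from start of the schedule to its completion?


Completion times:
  J1: completes at 18
  J2: completes at 37
  J3: completes at 49
  J4: completes at 51
  J5: completes at 71
  J6: completes at 80
  J7: completes at 84
Sum = 390
Average = 390/7
= 55.71


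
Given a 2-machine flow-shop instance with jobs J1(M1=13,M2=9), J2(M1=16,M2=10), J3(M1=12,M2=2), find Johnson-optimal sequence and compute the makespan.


Johnson's rule:
Group 1 (M1≤M2, sort by M1): []
Group 2 (M1>M2, sort desc M2): ['J2', 'J1', 'J3']
Sequence: J2 → J1 → J3
Makespan calculation:
  J2: M1 done=16, M2 done=26
  J1: M1 done=29, M2 done=38
  J3: M1 done=41, M2 done=43
= Sequence: J2 → J1 → J3, Makespan: 43


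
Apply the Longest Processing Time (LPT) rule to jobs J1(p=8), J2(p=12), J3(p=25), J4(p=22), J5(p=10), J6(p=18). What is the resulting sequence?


LPT: sort by longest processing time first
  J3: p=25
  J4: p=22
  J6: p=18
  J2: p=12
  J5: p=10
  J1: p=8
Order: J3 → J4 → J6 → J2 → J5 → J1


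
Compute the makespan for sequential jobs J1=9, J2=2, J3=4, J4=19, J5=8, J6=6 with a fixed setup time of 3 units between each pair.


Makespan = Σ processing + (n-1) × setup
= (9 + 2 + 4 + 19 + 8 + 6) + (6-1)×3
= 48 + 15
= 63 time units


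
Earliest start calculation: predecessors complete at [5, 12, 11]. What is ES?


ES = max of all predecessor completion times
Predecessors: [5, 12, 11]
ES = max(5, 12, 11)
= 12


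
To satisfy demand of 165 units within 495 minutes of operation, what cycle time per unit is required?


Cycle time = available time / demand
= 495 / 165
= 3.00 min/unit


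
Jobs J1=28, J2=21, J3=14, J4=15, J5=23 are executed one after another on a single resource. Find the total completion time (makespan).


Sequential makespan: sum all processing times
= 28 + 21 + 14 + 15 + 23
= 101 time units


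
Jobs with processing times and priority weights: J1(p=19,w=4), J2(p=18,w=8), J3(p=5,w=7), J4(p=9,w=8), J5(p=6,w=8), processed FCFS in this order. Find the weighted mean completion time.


Completion times:
  J1: C=19, w×C=4×19=76
  J2: C=37, w×C=8×37=296
  J3: C=42, w×C=7×42=294
  J4: C=51, w×C=8×51=408
  J5: C=57, w×C=8×57=456
Sum w×C = 1530
Sum w = 35
Weighted avg = 1530/35
= 43.71


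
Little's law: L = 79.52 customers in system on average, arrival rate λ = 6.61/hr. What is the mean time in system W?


Little's law: L = λW → W = L / λ
= 79.52 / 6.61
= 12.03 hours


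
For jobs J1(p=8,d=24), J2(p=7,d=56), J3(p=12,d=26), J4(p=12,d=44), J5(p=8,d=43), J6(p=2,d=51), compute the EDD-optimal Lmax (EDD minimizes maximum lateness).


EDD order: J1 → J3 → J5 → J4 → J6 → J2
Completion and lateness:
  J1: C=8, d=24, L=8-24=-16
  J3: C=20, d=26, L=20-26=-6
  J5: C=28, d=43, L=28-43=-15
  J4: C=40, d=44, L=40-44=-4
  J6: C=42, d=51, L=42-51=-9
  J2: C=49, d=56, L=49-56=-7
Lmax = max(-16, -6, -15, -4, -9, -7)
= -4


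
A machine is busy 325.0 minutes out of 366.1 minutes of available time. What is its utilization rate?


Utilization = busy / total × 100
= 325.0 / 366.1 × 100
= 88.8%


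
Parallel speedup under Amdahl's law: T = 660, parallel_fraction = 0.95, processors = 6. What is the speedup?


Amdahl's law: T_p = T × ((1-p) + p/N)
= 660 × ((1-0.95) + 0.95/6)
= 660 × (0.05 + 0.1583)
= 660 × 0.2083
= 137.50
Speedup = 660/137.50
= 4.80×


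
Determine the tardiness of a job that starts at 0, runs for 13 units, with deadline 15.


Completion = start + processing = 0 + 13 = 13
Tardiness = max(0, C - d) = max(0, 13 - 15)
= max(0, -2)
= 0


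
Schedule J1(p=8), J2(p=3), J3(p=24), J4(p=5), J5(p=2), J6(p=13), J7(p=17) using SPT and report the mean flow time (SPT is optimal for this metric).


SPT order: J5 → J2 → J4 → J1 → J6 → J7 → J3
Completion times:
  J5: C=2
  J2: C=5
  J4: C=10
  J1: C=18
  J6: C=31
  J7: C=48
  J3: C=72
Sum = 186, n = 7
Mean flow = 186/7
= 26.57


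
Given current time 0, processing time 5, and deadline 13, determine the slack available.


Slack = due - current_time - processing
= 13 - 0 - 5
= 8


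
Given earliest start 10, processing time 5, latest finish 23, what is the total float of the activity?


EF = ES + duration = 10 + 5 = 15
LS = LF - duration = 23 - 5 = 18
Total Float = LF - EF = 23 - 15
(or LS - ES = 18 - 10)
= 8


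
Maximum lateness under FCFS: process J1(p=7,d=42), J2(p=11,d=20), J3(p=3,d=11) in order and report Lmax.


Lateness per job (L = C - d):
  J1: C=7, d=42, L=-35
  J2: C=18, d=20, L=-2
  J3: C=21, d=11, L=10
Lmax = max(-35, -2, 10)
= 10


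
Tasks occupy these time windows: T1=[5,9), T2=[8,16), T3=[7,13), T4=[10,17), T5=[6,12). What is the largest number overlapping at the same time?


Check each time point for overlaps:
  t=8: 4 tasks active (T1, T2, T3, T5)
Max concurrent = 4


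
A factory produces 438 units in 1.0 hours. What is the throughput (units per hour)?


Throughput = units / time
= 438 / 1.0
= 438.0 units/hour


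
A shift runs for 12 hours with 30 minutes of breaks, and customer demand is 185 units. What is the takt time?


Available = 12×60 - 30 = 690 min
Takt time = 690 / 185
= 3.73 min/unit


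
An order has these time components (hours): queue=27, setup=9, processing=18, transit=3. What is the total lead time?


Lead time = queue + setup + processing + transit
= 27 + 9 + 18 + 3
= 57 hours


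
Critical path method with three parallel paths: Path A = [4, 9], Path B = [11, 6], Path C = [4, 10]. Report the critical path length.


Path A: 4 + 9 = 13
Path B: 11 + 6 = 17
Path C: 4 + 10 = 14
Critical path = longest = max(13, 17, 14)
= 17 (Path B)


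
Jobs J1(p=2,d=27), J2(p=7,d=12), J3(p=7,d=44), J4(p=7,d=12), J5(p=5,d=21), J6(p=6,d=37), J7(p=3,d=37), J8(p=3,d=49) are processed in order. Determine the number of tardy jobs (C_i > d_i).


Completion vs due date:
  J1: C=2, d=27 → on time
  J2: C=9, d=12 → on time
  J3: C=16, d=44 → on time
  J4: C=23, d=12 → TARDY
  J5: C=28, d=21 → TARDY
  J6: C=34, d=37 → on time
  J7: C=37, d=37 → on time
  J8: C=40, d=49 → on time
Tardy jobs: J4, J5
Count = 2


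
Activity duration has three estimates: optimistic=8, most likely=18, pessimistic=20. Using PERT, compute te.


te = (o + 4m + p) / 6
= (8 + 4×18 + 20) / 6
= (8 + 72 + 20) / 6
= 100 / 6
= 16.67


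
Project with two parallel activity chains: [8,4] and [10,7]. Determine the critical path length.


Path A: 8 + 4 = 12
Path B: 10 + 7 = 17
Critical path = longest = max(12, 17)
= 17 (Path B)


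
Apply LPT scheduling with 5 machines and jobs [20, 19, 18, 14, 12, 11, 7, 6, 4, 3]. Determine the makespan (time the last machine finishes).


Jobs (LPT sorted): [20, 19, 18, 14, 12, 11, 7, 6, 4, 3]
Machines: 5
  J=20 → Machine 1 (load: 0+20=20)
  J=19 → Machine 2 (load: 0+19=19)
  J=18 → Machine 3 (load: 0+18=18)
  J=14 → Machine 4 (load: 0+14=14)
  J=12 → Machine 5 (load: 0+12=12)
  J=11 → Machine 5 (load: 12+11=23)
  J=7 → Machine 4 (load: 14+7=21)
  J=6 → Machine 3 (load: 18+6=24)
  J=4 → Machine 2 (load: 19+4=23)
  J=3 → Machine 1 (load: 20+3=23)
Machine loads: [23, 23, 24, 21, 23]
Makespan = max = 24 time units


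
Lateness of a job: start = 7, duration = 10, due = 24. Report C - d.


Completion = 7 + 10 = 17
Lateness = C - d = 17 - 24
= -7


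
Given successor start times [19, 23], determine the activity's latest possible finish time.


LF = min of all successor start times
Successors start at: [19, 23]
LF = min(19, 23)
= 19


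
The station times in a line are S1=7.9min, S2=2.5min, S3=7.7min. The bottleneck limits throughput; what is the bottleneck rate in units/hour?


Bottleneck = longest station time
Station times: [7.9, 2.5, 7.7]
Max = 7.9 min
Rate = 60 / 7.9
= 7.59 units/hour (bottleneck: 7.9min)


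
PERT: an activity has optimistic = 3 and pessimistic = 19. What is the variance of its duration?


σ² = ((p - o) / 6)² = (p - o)² / 36
= (19 - 3)² / 36
= 16² / 36
= 256 / 36
= 7.1111


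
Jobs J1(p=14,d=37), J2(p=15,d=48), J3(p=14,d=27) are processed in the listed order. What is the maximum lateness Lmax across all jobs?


Lateness per job (L = C - d):
  J1: C=14, d=37, L=-23
  J2: C=29, d=48, L=-19
  J3: C=43, d=27, L=16
Lmax = max(-23, -19, 16)
= 16


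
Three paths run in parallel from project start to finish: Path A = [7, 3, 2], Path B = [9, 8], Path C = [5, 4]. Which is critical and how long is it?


Path A: 7 + 3 + 2 = 12
Path B: 9 + 8 = 17
Path C: 5 + 4 = 9
Critical path = longest = max(12, 17, 9)
= 17 (Path B)


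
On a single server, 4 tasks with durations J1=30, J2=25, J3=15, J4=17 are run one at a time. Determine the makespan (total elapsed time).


Sequential makespan: sum all processing times
= 30 + 25 + 15 + 17
= 87 time units


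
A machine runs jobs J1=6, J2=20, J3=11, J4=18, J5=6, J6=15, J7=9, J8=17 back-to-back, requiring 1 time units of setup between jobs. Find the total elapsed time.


Makespan = Σ processing + (n-1) × setup
= (6 + 20 + 11 + 18 + 6 + 15 + 9 + 17) + (8-1)×1
= 102 + 7
= 109 time units


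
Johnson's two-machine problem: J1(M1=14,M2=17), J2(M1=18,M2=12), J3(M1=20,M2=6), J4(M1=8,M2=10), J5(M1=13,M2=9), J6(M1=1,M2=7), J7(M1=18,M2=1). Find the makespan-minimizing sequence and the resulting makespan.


Johnson's rule:
Group 1 (M1≤M2, sort by M1): ['J6', 'J4', 'J1']
Group 2 (M1>M2, sort desc M2): ['J2', 'J5', 'J3', 'J7']
Sequence: J6 → J4 → J1 → J2 → J5 → J3 → J7
Makespan calculation:
  J6: M1 done=1, M2 done=8
  J4: M1 done=9, M2 done=19
  J1: M1 done=23, M2 done=40
  J2: M1 done=41, M2 done=53
  J5: M1 done=54, M2 done=63
  J3: M1 done=74, M2 done=80
  J7: M1 done=92, M2 done=93
= Sequence: J6 → J4 → J1 → J2 → J5 → J3 → J7, Makespan: 93


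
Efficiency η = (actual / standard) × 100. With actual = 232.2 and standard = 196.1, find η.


Efficiency = (actual / standard) × 100
= (232.2 / 196.1) × 100
= 118.4%


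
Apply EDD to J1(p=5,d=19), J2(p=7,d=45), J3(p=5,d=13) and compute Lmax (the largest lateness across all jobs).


EDD order: J3 → J1 → J2
Completion and lateness:
  J3: C=5, d=13, L=5-13=-8
  J1: C=10, d=19, L=10-19=-9
  J2: C=17, d=45, L=17-45=-28
Lmax = max(-8, -9, -28)
= -8


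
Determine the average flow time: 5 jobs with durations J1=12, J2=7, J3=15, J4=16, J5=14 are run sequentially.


Completion times:
  J1: completes at 12
  J2: completes at 19
  J3: completes at 34
  J4: completes at 50
  J5: completes at 64
Sum = 179
Average = 179/5
= 35.80


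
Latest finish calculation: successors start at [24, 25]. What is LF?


LF = min of all successor start times
Successors start at: [24, 25]
LF = min(24, 25)
= 24


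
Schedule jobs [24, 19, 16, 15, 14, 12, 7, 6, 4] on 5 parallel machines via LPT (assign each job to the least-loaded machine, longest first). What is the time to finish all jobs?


Jobs (LPT sorted): [24, 19, 16, 15, 14, 12, 7, 6, 4]
Machines: 5
  J=24 → Machine 1 (load: 0+24=24)
  J=19 → Machine 2 (load: 0+19=19)
  J=16 → Machine 3 (load: 0+16=16)
  J=15 → Machine 4 (load: 0+15=15)
  J=14 → Machine 5 (load: 0+14=14)
  J=12 → Machine 5 (load: 14+12=26)
  J=7 → Machine 4 (load: 15+7=22)
  J=6 → Machine 3 (load: 16+6=22)
  J=4 → Machine 2 (load: 19+4=23)
Machine loads: [24, 23, 22, 22, 26]
Makespan = max = 26 time units


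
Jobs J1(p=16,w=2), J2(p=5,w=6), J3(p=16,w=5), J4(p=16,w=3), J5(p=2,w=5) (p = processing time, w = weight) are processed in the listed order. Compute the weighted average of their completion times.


Completion times:
  J1: C=16, w×C=2×16=32
  J2: C=21, w×C=6×21=126
  J3: C=37, w×C=5×37=185
  J4: C=53, w×C=3×53=159
  J5: C=55, w×C=5×55=275
Sum w×C = 777
Sum w = 21
Weighted avg = 777/21
= 37.00


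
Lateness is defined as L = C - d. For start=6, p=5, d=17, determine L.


Completion = 6 + 5 = 11
Lateness = C - d = 11 - 17
= -6


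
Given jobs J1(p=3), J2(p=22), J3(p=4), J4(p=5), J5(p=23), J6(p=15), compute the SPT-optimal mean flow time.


SPT order: J1 → J3 → J4 → J6 → J2 → J5
Completion times:
  J1: C=3
  J3: C=7
  J4: C=12
  J6: C=27
  J2: C=49
  J5: C=72
Sum = 170, n = 6
Mean flow = 170/6
= 28.33


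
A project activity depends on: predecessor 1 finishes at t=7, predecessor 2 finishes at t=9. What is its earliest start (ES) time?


ES = max of all predecessor completion times
Predecessors: [7, 9]
ES = max(7, 9)
= 9


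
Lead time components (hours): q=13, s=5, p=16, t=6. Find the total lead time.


Lead time = queue + setup + processing + transit
= 13 + 5 + 16 + 6
= 40 hours


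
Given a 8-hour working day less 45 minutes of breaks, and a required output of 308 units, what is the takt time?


Available = 8×60 - 45 = 435 min
Takt time = 435 / 308
= 1.41 min/unit


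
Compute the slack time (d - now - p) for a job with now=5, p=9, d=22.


Slack = due - current_time - processing
= 22 - 5 - 9
= 8


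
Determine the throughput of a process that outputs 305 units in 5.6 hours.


Throughput = units / time
= 305 / 5.6
= 54.5 units/hour


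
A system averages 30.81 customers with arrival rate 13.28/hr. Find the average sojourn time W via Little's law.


Little's law: L = λW → W = L / λ
= 30.81 / 13.28
= 2.32 hours


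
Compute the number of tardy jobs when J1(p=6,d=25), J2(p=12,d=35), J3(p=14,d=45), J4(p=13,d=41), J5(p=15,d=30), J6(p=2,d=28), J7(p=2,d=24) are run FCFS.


Completion vs due date:
  J1: C=6, d=25 → on time
  J2: C=18, d=35 → on time
  J3: C=32, d=45 → on time
  J4: C=45, d=41 → TARDY
  J5: C=60, d=30 → TARDY
  J6: C=62, d=28 → TARDY
  J7: C=64, d=24 → TARDY
Tardy jobs: J4, J5, J6, J7
Count = 4


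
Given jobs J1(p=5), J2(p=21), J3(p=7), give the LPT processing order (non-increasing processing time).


LPT: sort by longest processing time first
  J2: p=21
  J3: p=7
  J1: p=5
Order: J2 → J3 → J1


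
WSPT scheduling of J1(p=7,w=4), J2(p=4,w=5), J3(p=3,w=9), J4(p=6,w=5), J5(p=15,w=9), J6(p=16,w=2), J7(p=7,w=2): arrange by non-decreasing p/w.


WSPT (Smith's rule): sort by p/w ascending
  J3: p/w = 3/9 = 0.333
  J2: p/w = 4/5 = 0.800
  J4: p/w = 6/5 = 1.200
  J5: p/w = 15/9 = 1.667
  J1: p/w = 7/4 = 1.750
  J7: p/w = 7/2 = 3.500
  J6: p/w = 16/2 = 8.000
Order: J3 → J2 → J4 → J5 → J1 → J7 → J6


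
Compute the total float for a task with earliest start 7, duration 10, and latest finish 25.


EF = ES + duration = 7 + 10 = 17
LS = LF - duration = 25 - 10 = 15
Total Float = LF - EF = 25 - 17
(or LS - ES = 15 - 7)
= 8


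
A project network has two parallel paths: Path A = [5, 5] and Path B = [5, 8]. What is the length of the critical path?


Path A: 5 + 5 = 10
Path B: 5 + 8 = 13
Critical path = longest = max(10, 13)
= 13 (Path B)


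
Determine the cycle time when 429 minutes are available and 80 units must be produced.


Cycle time = available time / demand
= 429 / 80
= 5.36 min/unit


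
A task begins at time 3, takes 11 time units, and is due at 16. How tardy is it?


Completion = start + processing = 3 + 11 = 14
Tardiness = max(0, C - d) = max(0, 14 - 16)
= max(0, -2)
= 0


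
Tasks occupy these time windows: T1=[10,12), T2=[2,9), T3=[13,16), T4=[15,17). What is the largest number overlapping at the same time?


Check each time point for overlaps:
  t=15: 2 tasks active (T3, T4)
Max concurrent = 2


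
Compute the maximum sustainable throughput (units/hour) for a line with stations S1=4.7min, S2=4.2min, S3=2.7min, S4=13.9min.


Bottleneck = longest station time
Station times: [4.7, 4.2, 2.7, 13.9]
Max = 13.9 min
Rate = 60 / 13.9
= 4.32 units/hour (bottleneck: 13.9min)


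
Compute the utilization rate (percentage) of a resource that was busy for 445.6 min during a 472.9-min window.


Utilization = busy / total × 100
= 445.6 / 472.9 × 100
= 94.2%


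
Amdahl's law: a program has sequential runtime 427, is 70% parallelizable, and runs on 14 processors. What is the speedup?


Amdahl's law: T_p = T × ((1-p) + p/N)
= 427 × ((1-0.7) + 0.7/14)
= 427 × (0.30 + 0.0500)
= 427 × 0.3500
= 149.45
Speedup = 427/149.45
= 2.86×


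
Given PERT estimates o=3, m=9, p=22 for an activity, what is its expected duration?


te = (o + 4m + p) / 6
= (3 + 4×9 + 22) / 6
= (3 + 36 + 22) / 6
= 61 / 6
= 10.17


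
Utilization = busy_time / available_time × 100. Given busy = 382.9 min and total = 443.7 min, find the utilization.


Utilization = busy / total × 100
= 382.9 / 443.7 × 100
= 86.3%


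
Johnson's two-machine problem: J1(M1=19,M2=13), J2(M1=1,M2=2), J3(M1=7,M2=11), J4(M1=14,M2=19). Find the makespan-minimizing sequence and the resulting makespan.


Johnson's rule:
Group 1 (M1≤M2, sort by M1): ['J2', 'J3', 'J4']
Group 2 (M1>M2, sort desc M2): ['J1']
Sequence: J2 → J3 → J4 → J1
Makespan calculation:
  J2: M1 done=1, M2 done=3
  J3: M1 done=8, M2 done=19
  J4: M1 done=22, M2 done=41
  J1: M1 done=41, M2 done=54
= Sequence: J2 → J3 → J4 → J1, Makespan: 54


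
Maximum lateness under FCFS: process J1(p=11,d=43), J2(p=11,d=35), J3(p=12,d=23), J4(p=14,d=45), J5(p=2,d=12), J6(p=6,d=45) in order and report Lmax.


Lateness per job (L = C - d):
  J1: C=11, d=43, L=-32
  J2: C=22, d=35, L=-13
  J3: C=34, d=23, L=11
  J4: C=48, d=45, L=3
  J5: C=50, d=12, L=38
  J6: C=56, d=45, L=11
Lmax = max(-32, -13, 11, 3, 38, 11)
= 38
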